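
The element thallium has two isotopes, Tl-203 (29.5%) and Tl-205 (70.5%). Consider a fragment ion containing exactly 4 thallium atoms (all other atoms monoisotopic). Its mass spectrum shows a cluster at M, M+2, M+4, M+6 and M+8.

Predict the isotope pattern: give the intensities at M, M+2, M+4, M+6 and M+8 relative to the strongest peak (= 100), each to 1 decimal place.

Expanding (0.295 + 0.705)^4:
P(M) = 0.295^4 = 0.007573
P(M+2) = 4 × 0.295^3 × 0.705^1 = 0.072396
P(M+4) = 6 × 0.295^2 × 0.705^2 = 0.259522
P(M+6) = 4 × 0.295^1 × 0.705^3 = 0.413475
P(M+8) = 0.705^4 = 0.247034
The M+6 peak is largest (0.413475); scaling to 100 gives 1.8 : 17.5 : 62.8 : 100.0 : 59.7.

1.8 : 17.5 : 62.8 : 100.0 : 59.7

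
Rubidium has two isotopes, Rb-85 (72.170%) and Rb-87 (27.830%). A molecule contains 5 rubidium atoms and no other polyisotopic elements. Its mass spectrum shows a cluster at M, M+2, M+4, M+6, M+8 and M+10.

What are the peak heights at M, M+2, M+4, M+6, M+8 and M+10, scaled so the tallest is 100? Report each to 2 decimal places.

Expanding (0.72170 + 0.27830)^5:
P(M) = 0.72170^5 = 0.195787
P(M+2) = 5 × 0.72170^4 × 0.27830^1 = 0.377494
P(M+4) = 10 × 0.72170^3 × 0.27830^2 = 0.291136
P(M+6) = 10 × 0.72170^2 × 0.27830^3 = 0.112267
P(M+8) = 5 × 0.72170^1 × 0.27830^4 = 0.021646
P(M+10) = 0.27830^5 = 0.001669
The M+2 peak is largest (0.377494); scaling to 100 gives 51.86 : 100.00 : 77.12 : 29.74 : 5.73 : 0.44.

51.86 : 100.00 : 77.12 : 29.74 : 5.73 : 0.44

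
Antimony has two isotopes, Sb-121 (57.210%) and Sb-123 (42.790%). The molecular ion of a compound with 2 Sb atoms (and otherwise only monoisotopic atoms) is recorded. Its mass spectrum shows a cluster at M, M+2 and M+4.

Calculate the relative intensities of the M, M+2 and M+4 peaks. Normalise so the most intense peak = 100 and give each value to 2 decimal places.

66.85 : 100.00 : 37.40

The 2 Sb atoms are independent, so intensities follow the terms of (0.57210 + 0.42790)^2.
P(M) = 0.57210^2 = 0.327298
P(M+2) = 2 × 0.57210^1 × 0.42790^1 = 0.489603
P(M+4) = 0.42790^2 = 0.183098
The M+2 peak is largest (0.489603); scaling to 100 gives 66.85 : 100.00 : 37.40.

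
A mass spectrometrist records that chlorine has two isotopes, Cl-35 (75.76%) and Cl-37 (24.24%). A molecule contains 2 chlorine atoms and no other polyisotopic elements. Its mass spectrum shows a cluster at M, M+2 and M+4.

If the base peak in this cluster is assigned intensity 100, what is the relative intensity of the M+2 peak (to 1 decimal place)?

64.0

Term probabilities: M 0.5740, M+2 0.3673, M+4 0.0588. Base peak = M.
P(M) = C(2,0) × 0.7576^2 × 0.2424^0 = 1 × 0.57395776 × 1.0000 = 0.573958 (base)
P(M+2) = C(2,1) × 0.7576^1 × 0.2424^1 = 2 × 0.7576 × 0.2424 = 0.367284
Relative intensity = 0.367284 / 0.573958 × 100 = 64.0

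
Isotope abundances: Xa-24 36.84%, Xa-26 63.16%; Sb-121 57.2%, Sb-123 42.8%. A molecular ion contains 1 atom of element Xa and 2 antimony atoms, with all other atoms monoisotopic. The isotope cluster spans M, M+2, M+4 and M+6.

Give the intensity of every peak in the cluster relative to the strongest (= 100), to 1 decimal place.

31.1 : 100.0 : 97.3 : 29.9

Element Xa pattern (n=1): 0.3684 : 0.6316
Antimony pattern (n=2): 0.327184 : 0.489632 : 0.183184
Convolve the two distributions (both contribute in 2-u steps):
  M: 0.3684×0.327184 = 0.120535
  M+2: 0.3684×0.489632 + 0.6316×0.327184 = 0.387030
  M+4: 0.3684×0.183184 + 0.6316×0.489632 = 0.376737
  M+6: 0.6316×0.183184 = 0.115699
Scale to base peak (0.387030) = 100: 31.1 : 100.0 : 97.3 : 29.9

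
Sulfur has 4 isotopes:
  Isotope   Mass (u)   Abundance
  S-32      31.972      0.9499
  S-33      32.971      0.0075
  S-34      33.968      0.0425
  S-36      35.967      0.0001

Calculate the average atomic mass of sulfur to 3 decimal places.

Ar = Σ fᵢ·mᵢ = 0.9499 × 31.972 + 0.0075 × 32.971 + 0.0425 × 33.968 + 0.0001 × 35.967
= 30.3702 + 0.2473 + 1.4436 + 0.0036 = 32.0647 u

32.065 u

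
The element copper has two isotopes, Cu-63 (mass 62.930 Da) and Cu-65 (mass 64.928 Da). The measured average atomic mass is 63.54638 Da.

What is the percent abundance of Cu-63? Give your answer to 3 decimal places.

69.150%

Writing the weighted mean with unknown fraction x of Cu-63:
62.930·x + 64.928·(1 − x) = 63.54638
(62.930 − 64.928)·x = 63.54638 − 64.928
x = -1.38162 / -1.998 = 0.69150 → 69.150% Cu-63, 30.850% Cu-65.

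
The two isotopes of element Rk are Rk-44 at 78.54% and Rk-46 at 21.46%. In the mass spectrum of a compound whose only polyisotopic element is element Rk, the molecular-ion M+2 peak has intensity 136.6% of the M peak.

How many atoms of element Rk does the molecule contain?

With n Rk atoms, P(M+2)/P(M) = C(n,1)·p^(n−1)q / p^n = n·q/p = n · 0.2146/0.7854.
n = 1.366 × 0.7854/0.2146 = 5.00 ≈ 5

5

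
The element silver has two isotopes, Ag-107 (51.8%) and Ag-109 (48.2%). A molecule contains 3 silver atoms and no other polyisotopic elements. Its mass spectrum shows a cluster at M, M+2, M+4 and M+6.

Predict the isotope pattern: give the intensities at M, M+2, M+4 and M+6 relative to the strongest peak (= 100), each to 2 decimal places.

35.82 : 100.00 : 93.05 : 28.86

Each Ag atom is independently Ag-107 (p = 0.518) or Ag-109 (q = 0.482); the cluster is the binomial expansion (p + q)^3.
P(M) = 0.518^3 = 0.138992
P(M+2) = 3 × 0.518^2 × 0.482^1 = 0.387997
P(M+4) = 3 × 0.518^1 × 0.482^2 = 0.361031
P(M+6) = 0.482^3 = 0.111980
The M+2 peak is largest (0.387997); scaling to 100 gives 35.82 : 100.00 : 93.05 : 28.86.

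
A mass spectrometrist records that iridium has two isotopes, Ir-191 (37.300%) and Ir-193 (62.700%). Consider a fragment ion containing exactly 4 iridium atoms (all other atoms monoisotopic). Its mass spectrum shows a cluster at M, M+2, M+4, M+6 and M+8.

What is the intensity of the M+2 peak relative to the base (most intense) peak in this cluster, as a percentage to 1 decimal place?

Binomial terms of (0.37300 + 0.62700)^4: M 0.0194, M+2 0.1302, M+4 0.3282, M+6 0.3678, M+8 0.1546 → M+6 is the base peak.
P(M+6) = C(4,3) × 0.37300^1 × 0.62700^3 = 4 × 0.3730 × 0.24649188 = 0.367766 (base)
P(M+2) = C(4,1) × 0.37300^3 × 0.62700^1 = 4 × 0.05189512 × 0.6270 = 0.130153
Relative intensity = 0.130153 / 0.367766 × 100 = 35.4

35.4%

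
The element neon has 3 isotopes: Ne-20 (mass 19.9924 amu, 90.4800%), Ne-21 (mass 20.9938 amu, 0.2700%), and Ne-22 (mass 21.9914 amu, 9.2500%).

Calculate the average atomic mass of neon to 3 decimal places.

20.180 amu

Average mass = Σ (abundance × isotope mass) = 0.904800 × 19.9924 + 0.002700 × 20.9938 + 0.092500 × 21.9914
= 18.08912 + 0.05668 + 2.03420 = 20.18000 amu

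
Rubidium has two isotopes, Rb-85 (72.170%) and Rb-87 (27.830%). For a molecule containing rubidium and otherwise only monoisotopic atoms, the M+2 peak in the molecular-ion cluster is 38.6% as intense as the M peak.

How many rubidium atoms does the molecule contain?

1

With n Rb atoms, P(M+2)/P(M) = C(n,1)·p^(n−1)q / p^n = n·q/p = n · 0.27830/0.72170.
n = 0.386 × 0.72170/0.27830 = 1.00 ≈ 1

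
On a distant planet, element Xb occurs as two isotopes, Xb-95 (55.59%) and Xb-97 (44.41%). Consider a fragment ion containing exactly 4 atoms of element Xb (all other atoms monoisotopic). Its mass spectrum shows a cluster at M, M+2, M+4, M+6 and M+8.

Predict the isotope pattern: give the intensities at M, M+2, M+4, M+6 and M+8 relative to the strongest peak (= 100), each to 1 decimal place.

The 4 Xb atoms are independent, so intensities follow the terms of (0.5559 + 0.4441)^4.
P(M) = 0.5559^4 = 0.095496
P(M+2) = 4 × 0.5559^3 × 0.4441^1 = 0.305162
P(M+4) = 6 × 0.5559^2 × 0.4441^2 = 0.365684
P(M+6) = 4 × 0.5559^1 × 0.4441^3 = 0.194760
P(M+8) = 0.4441^4 = 0.038898
The M+4 peak is largest (0.365684); scaling to 100 gives 26.1 : 83.4 : 100.0 : 53.3 : 10.6.

26.1 : 83.4 : 100.0 : 53.3 : 10.6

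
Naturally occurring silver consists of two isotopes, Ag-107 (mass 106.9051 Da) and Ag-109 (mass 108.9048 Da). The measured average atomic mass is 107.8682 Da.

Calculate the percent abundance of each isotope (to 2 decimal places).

Let x be the fractional abundance of Ag-107; then Ag-109 has abundance 1 − x.
106.9051·x + 108.9048·(1 − x) = 107.8682
(106.9051 − 108.9048)·x = 107.8682 − 108.9048
x = -1.0366 / -1.9997 = 0.51838 → 51.84% Ag-107, 48.16% Ag-109.

Ag-107: 51.84%, Ag-109: 48.16%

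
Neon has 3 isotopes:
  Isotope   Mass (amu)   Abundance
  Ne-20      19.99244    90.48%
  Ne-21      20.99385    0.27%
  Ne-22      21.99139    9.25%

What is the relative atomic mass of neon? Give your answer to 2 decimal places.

20.18 amu

Average mass = Σ (abundance × isotope mass) = 0.9048 × 19.99244 + 0.0027 × 20.99385 + 0.0925 × 21.99139
= 18.089160 + 0.056683 + 2.034204 = 20.180047 amu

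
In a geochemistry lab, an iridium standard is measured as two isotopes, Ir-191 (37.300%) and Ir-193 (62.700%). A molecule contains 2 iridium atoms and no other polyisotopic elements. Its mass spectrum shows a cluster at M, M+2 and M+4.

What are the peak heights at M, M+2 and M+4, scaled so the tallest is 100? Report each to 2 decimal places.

Each Ir atom is independently Ir-191 (p = 0.37300) or Ir-193 (q = 0.62700); the cluster is the binomial expansion (p + q)^2.
P(M) = 0.37300^2 = 0.139129
P(M+2) = 2 × 0.37300^1 × 0.62700^1 = 0.467742
P(M+4) = 0.62700^2 = 0.393129
The M+2 peak is largest (0.467742); scaling to 100 gives 29.74 : 100.00 : 84.05.

29.74 : 100.00 : 84.05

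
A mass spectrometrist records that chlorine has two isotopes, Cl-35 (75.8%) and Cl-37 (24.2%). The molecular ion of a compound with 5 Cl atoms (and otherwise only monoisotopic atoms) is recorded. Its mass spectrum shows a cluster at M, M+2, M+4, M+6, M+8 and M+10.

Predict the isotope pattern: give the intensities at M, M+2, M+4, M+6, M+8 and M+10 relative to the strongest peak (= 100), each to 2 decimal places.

Each Cl atom is independently Cl-35 (p = 0.758) or Cl-37 (q = 0.242); the cluster is the binomial expansion (p + q)^5.
P(M) = 0.758^5 = 0.250234
P(M+2) = 5 × 0.758^4 × 0.242^1 = 0.399450
P(M+4) = 10 × 0.758^3 × 0.242^2 = 0.255058
P(M+6) = 10 × 0.758^2 × 0.242^3 = 0.081430
P(M+8) = 5 × 0.758^1 × 0.242^4 = 0.012999
P(M+10) = 0.242^5 = 0.000830
The M+2 peak is largest (0.399450); scaling to 100 gives 62.64 : 100.00 : 63.85 : 20.39 : 3.25 : 0.21.

62.64 : 100.00 : 63.85 : 20.39 : 3.25 : 0.21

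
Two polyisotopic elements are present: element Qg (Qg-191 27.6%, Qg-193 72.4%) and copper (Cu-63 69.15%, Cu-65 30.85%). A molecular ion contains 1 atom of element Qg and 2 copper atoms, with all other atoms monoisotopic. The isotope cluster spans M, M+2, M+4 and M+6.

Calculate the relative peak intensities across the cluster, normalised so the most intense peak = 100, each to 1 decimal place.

28.4 : 100.0 : 72.2 : 14.9

Element Qg pattern (n=1): 0.2760 : 0.7240
Copper pattern (n=2): 0.47817225 : 0.4266555 : 0.09517225
Convolve the two distributions (both contribute in 2-u steps):
  M: 0.2760×0.47817225 = 0.131976
  M+2: 0.2760×0.4266555 + 0.7240×0.47817225 = 0.463954
  M+4: 0.2760×0.09517225 + 0.7240×0.4266555 = 0.335166
  M+6: 0.7240×0.09517225 = 0.068905
Scale to base peak (0.463954) = 100: 28.4 : 100.0 : 72.2 : 14.9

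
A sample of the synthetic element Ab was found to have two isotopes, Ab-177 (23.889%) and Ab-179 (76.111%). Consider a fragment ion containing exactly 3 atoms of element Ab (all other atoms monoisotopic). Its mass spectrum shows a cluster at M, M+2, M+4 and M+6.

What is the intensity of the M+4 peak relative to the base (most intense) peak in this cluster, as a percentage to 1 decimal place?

(0.23889 + 0.76111)^3 gives M 0.0136, M+2 0.1303, M+4 0.4152, M+6 0.4409; the largest is M+6.
P(M+6) = C(3,3) × 0.23889^0 × 0.76111^3 = 1 × 1.0000 × 0.44090222 = 0.440902 (base)
P(M+4) = C(3,2) × 0.23889^1 × 0.76111^2 = 3 × 0.23889 × 0.57928843 = 0.415159
Relative intensity = 0.415159 / 0.440902 × 100 = 94.2

94.2%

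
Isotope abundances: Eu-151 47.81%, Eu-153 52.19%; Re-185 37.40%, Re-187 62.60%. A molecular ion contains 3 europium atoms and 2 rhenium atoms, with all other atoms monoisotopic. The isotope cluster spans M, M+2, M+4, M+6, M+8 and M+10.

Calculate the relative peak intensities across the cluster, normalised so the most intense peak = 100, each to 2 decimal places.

Europium pattern (n=3): 0.10928391 : 0.3578871 : 0.39067407 : 0.14215492
Rhenium pattern (n=2): 0.139876 : 0.468248 : 0.391876
Convolve the two distributions (both contribute in 2-u steps):
  M: 0.10928391×0.139876 = 0.015286
  M+2: 0.10928391×0.468248 + 0.3578871×0.139876 = 0.101232
  M+4: 0.10928391×0.391876 + 0.3578871×0.468248 + 0.39067407×0.139876 = 0.265052
  M+6: 0.3578871×0.391876 + 0.39067407×0.468248 + 0.14215492×0.139876 = 0.343064
  M+8: 0.39067407×0.391876 + 0.14215492×0.468248 = 0.219660
  M+10: 0.14215492×0.391876 = 0.055707
Scale to base peak (0.343064) = 100: 4.46 : 29.51 : 77.26 : 100.00 : 64.03 : 16.24

4.46 : 29.51 : 77.26 : 100.00 : 64.03 : 16.24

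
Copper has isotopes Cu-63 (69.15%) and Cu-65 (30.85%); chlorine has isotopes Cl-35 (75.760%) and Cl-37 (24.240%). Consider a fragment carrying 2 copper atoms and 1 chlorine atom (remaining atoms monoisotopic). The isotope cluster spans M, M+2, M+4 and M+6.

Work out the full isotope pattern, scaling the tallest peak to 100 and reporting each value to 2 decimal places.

82.49 : 100.00 : 39.97 : 5.25

Copper pattern (n=2): 0.47817225 : 0.4266555 : 0.09517225
Chlorine pattern (n=1): 0.7576 : 0.2424
Convolve the two distributions (both contribute in 2-u steps):
  M: 0.47817225×0.7576 = 0.362263
  M+2: 0.47817225×0.2424 + 0.4266555×0.7576 = 0.439143
  M+4: 0.4266555×0.2424 + 0.09517225×0.7576 = 0.175524
  M+6: 0.09517225×0.2424 = 0.023070
Scale to base peak (0.439143) = 100: 82.49 : 100.00 : 39.97 : 5.25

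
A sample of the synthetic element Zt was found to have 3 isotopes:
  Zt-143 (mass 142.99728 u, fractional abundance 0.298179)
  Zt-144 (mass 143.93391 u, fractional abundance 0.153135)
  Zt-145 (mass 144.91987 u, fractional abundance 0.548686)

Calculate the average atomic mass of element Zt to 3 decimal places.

144.196 u

Ar = Σ fᵢ·mᵢ = 0.298179 × 142.99728 + 0.153135 × 143.93391 + 0.548686 × 144.91987
= 42.638786 + 22.041319 + 79.515504 = 144.195609 u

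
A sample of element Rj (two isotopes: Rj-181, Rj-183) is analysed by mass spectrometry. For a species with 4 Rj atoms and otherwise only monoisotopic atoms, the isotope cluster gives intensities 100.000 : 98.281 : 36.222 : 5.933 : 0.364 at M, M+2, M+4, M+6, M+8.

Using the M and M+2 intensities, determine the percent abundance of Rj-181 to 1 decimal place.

Let p = fractional abundance of Rj-181. I(M+2)/I(M) = [C(4,1)·p^3·(1−p)] / p^4 = 4·(1−p)/p = 98.281/100.000 = 0.9828
(1−p)/p = 0.9828/4 = 0.2457  ⇒  p = 1/(1 + 0.2457) = 0.8028
Rj-181: 80.3%, Rj-183: 19.7%.

80.3%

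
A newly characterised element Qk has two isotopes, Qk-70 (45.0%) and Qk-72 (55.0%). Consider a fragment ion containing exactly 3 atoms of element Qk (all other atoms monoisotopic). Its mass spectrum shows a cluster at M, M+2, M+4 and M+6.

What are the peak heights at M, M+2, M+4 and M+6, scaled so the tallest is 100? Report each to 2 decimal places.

22.31 : 81.82 : 100.00 : 40.74

Expanding (0.450 + 0.550)^3:
P(M) = 0.450^3 = 0.091125
P(M+2) = 3 × 0.450^2 × 0.550^1 = 0.334125
P(M+4) = 3 × 0.450^1 × 0.550^2 = 0.408375
P(M+6) = 0.550^3 = 0.166375
The M+4 peak is largest (0.408375); scaling to 100 gives 22.31 : 81.82 : 100.00 : 40.74.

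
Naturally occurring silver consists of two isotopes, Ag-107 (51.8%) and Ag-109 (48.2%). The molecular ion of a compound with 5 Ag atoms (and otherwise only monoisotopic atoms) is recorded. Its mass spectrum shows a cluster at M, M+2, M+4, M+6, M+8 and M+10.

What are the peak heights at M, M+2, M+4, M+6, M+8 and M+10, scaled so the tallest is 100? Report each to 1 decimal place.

11.5 : 53.7 : 100.0 : 93.1 : 43.3 : 8.1

Each Ag atom is independently Ag-107 (p = 0.518) or Ag-109 (q = 0.482); the cluster is the binomial expansion (p + q)^5.
P(M) = 0.518^5 = 0.037295
P(M+2) = 5 × 0.518^4 × 0.482^1 = 0.173515
P(M+4) = 10 × 0.518^3 × 0.482^2 = 0.322911
P(M+6) = 10 × 0.518^2 × 0.482^3 = 0.300470
P(M+8) = 5 × 0.518^1 × 0.482^4 = 0.139794
P(M+10) = 0.482^5 = 0.026016
The M+4 peak is largest (0.322911); scaling to 100 gives 11.5 : 53.7 : 100.0 : 93.1 : 43.3 : 8.1.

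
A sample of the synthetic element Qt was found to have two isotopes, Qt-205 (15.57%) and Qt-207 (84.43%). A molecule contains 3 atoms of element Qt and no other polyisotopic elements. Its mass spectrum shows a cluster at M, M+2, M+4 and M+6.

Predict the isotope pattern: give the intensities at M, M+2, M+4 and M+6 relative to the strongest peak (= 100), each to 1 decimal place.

The 3 Qt atoms are independent, so intensities follow the terms of (0.1557 + 0.8443)^3.
P(M) = 0.1557^3 = 0.003775
P(M+2) = 3 × 0.1557^2 × 0.8443^1 = 0.061404
P(M+4) = 3 × 0.1557^1 × 0.8443^2 = 0.332969
P(M+6) = 0.8443^3 = 0.601853
The M+6 peak is largest (0.601853); scaling to 100 gives 0.6 : 10.2 : 55.3 : 100.0.

0.6 : 10.2 : 55.3 : 100.0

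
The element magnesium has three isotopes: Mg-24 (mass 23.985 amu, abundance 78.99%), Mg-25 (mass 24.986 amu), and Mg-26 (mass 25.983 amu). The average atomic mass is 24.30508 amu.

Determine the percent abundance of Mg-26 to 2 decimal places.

11.01%

Let x and y be the fractions of Mg-25 and Mg-26. Then x + y = 1 − 0.7899 = 0.2101 and 24.986x + 25.983y = 24.30508 − 0.7899×23.985 = 5.3593285.
Substituting: 24.986x + 25.983(0.2101 − x) = 5.3593285
(24.986 − 25.983)x = -0.0996998  ⇒  x = 0.10000, y = 0.11010
Mg-25: 10.00%, Mg-26: 11.01%.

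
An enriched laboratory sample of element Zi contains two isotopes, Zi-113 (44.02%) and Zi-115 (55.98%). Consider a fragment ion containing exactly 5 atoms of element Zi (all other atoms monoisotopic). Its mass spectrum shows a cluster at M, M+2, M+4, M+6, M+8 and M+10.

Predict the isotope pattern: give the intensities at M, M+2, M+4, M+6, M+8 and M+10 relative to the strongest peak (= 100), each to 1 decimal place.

Expanding (0.4402 + 0.5598)^5:
P(M) = 0.4402^5 = 0.016529
P(M+2) = 5 × 0.4402^4 × 0.5598^1 = 0.105100
P(M+4) = 10 × 0.4402^3 × 0.5598^2 = 0.267310
P(M+6) = 10 × 0.4402^2 × 0.5598^3 = 0.339937
P(M+8) = 5 × 0.4402^1 × 0.5598^4 = 0.216148
P(M+10) = 0.5598^5 = 0.054975
The M+6 peak is largest (0.339937); scaling to 100 gives 4.9 : 30.9 : 78.6 : 100.0 : 63.6 : 16.2.

4.9 : 30.9 : 78.6 : 100.0 : 63.6 : 16.2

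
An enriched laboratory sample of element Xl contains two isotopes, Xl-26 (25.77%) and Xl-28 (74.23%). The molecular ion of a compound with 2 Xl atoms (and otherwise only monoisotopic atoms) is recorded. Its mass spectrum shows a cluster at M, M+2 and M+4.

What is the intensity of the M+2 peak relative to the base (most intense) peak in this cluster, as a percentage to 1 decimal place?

69.4%

(0.2577 + 0.7423)^2 gives M 0.0664, M+2 0.3826, M+4 0.5510; the largest is M+4.
P(M+4) = C(2,2) × 0.2577^0 × 0.7423^2 = 1 × 1.0000 × 0.55100929 = 0.551009 (base)
P(M+2) = C(2,1) × 0.2577^1 × 0.7423^1 = 2 × 0.2577 × 0.7423 = 0.382581
Relative intensity = 0.382581 / 0.551009 × 100 = 69.4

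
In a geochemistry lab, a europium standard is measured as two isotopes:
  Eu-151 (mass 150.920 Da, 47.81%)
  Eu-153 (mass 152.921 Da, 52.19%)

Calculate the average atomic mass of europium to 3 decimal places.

151.964 Da

Ar = Σ fᵢ·mᵢ = 0.4781 × 150.920 + 0.5219 × 152.921
= 72.1549 + 79.8095 = 151.9644 Da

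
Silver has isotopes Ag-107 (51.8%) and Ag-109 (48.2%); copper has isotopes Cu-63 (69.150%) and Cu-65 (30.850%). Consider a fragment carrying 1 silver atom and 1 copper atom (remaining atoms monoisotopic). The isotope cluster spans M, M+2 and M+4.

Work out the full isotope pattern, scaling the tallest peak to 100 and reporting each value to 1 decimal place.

72.6 : 100.0 : 30.2

Silver pattern (n=1): 0.5180 : 0.4820
Copper pattern (n=1): 0.6915 : 0.3085
Convolve the two distributions (both contribute in 2-u steps):
  M: 0.5180×0.6915 = 0.358197
  M+2: 0.5180×0.3085 + 0.4820×0.6915 = 0.493106
  M+4: 0.4820×0.3085 = 0.148697
Scale to base peak (0.493106) = 100: 72.6 : 100.0 : 30.2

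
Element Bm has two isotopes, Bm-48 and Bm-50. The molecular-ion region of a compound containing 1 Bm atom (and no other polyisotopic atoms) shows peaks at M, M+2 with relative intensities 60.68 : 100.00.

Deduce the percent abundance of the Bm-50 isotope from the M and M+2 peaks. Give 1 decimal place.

Write p for the Bm-48 fraction. I(M+2)/I(M) = [C(1,1)·p^0·(1−p)] / p^1 = 1·(1−p)/p = 100.00/60.68 = 1.6480
(1−p)/p = 1.6480/1 = 1.6480  ⇒  p = 1/(1 + 1.6480) = 0.3776
Bm-48: 37.8%, Bm-50: 62.2%.

62.2%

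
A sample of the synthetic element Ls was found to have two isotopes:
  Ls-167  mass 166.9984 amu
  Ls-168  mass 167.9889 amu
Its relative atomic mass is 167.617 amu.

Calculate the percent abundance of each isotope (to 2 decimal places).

With x = fraction of Ls-167 (so Ls-168 is 1 − x):
166.9984·x + 167.9889·(1 − x) = 167.617
(166.9984 − 167.9889)·x = 167.617 − 167.9889
x = -0.3719 / -0.9905 = 0.37547 → 37.55% Ls-167, 62.45% Ls-168.

Ls-167: 37.55%, Ls-168: 62.45%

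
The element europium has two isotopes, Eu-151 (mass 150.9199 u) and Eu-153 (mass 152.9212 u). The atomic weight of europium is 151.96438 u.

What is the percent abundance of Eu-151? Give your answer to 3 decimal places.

47.810%

With x = fraction of Eu-151 (so Eu-153 is 1 − x):
150.9199·x + 152.9212·(1 − x) = 151.96438
(150.9199 − 152.9212)·x = 151.96438 − 152.9212
x = -0.95682 / -2.0013 = 0.47810 → 47.810% Eu-151, 52.190% Eu-153.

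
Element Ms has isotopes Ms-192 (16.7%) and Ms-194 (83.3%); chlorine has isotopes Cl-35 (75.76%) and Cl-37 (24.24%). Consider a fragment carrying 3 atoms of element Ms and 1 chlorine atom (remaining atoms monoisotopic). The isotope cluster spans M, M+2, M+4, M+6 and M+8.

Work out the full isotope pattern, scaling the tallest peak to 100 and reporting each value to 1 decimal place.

Element Ms pattern (n=3): 0.00465746 : 0.06969461 : 0.34763839 : 0.57800954
Chlorine pattern (n=1): 0.7576 : 0.2424
Convolve the two distributions (both contribute in 2-u steps):
  M: 0.00465746×0.7576 = 0.003528
  M+2: 0.00465746×0.2424 + 0.06969461×0.7576 = 0.053930
  M+4: 0.06969461×0.2424 + 0.34763839×0.7576 = 0.280265
  M+6: 0.34763839×0.2424 + 0.57800954×0.7576 = 0.522168
  M+8: 0.57800954×0.2424 = 0.140110
Scale to base peak (0.522168) = 100: 0.7 : 10.3 : 53.7 : 100.0 : 26.8

0.7 : 10.3 : 53.7 : 100.0 : 26.8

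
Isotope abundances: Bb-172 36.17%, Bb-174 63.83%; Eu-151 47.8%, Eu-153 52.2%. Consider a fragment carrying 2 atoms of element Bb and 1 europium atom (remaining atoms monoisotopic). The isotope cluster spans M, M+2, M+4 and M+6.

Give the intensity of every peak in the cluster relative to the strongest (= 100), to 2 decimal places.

Element Bb pattern (n=2): 0.13082689 : 0.46174622 : 0.40742689
Europium pattern (n=1): 0.4780 : 0.5220
Convolve the two distributions (both contribute in 2-u steps):
  M: 0.13082689×0.4780 = 0.062535
  M+2: 0.13082689×0.5220 + 0.46174622×0.4780 = 0.289006
  M+4: 0.46174622×0.5220 + 0.40742689×0.4780 = 0.435782
  M+6: 0.40742689×0.5220 = 0.212677
Scale to base peak (0.435782) = 100: 14.35 : 66.32 : 100.00 : 48.80

14.35 : 66.32 : 100.00 : 48.80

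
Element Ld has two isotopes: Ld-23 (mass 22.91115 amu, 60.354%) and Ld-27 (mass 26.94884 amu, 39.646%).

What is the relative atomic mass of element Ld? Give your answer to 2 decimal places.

Average mass = Σ (abundance × isotope mass) = 0.60354 × 22.91115 + 0.39646 × 26.94884
= 13.827795 + 10.684137 = 24.511932 amu

24.51 amu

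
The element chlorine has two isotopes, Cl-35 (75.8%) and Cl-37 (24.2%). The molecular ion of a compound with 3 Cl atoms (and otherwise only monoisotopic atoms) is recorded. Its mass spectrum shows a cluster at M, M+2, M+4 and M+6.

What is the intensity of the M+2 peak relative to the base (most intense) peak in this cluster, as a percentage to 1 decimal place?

Term probabilities: M 0.4355, M+2 0.4171, M+4 0.1332, M+6 0.0142. Base peak = M.
P(M) = C(3,0) × 0.758^3 × 0.242^0 = 1 × 0.43551951 × 1.0000 = 0.435520 (base)
P(M+2) = C(3,1) × 0.758^2 × 0.242^1 = 3 × 0.574564 × 0.2420 = 0.417133
Relative intensity = 0.417133 / 0.435520 × 100 = 95.8

95.8%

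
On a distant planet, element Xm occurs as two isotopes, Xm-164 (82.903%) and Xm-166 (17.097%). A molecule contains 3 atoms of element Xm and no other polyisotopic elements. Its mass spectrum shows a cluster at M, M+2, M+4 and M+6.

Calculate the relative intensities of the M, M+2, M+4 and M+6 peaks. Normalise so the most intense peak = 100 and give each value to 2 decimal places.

100.00 : 61.87 : 12.76 : 0.88

Expanding (0.82903 + 0.17097)^3:
P(M) = 0.82903^3 = 0.569785
P(M+2) = 3 × 0.82903^2 × 0.17097^1 = 0.352518
P(M+4) = 3 × 0.82903^1 × 0.17097^2 = 0.072699
P(M+6) = 0.17097^3 = 0.004998
The M peak is largest (0.569785); scaling to 100 gives 100.00 : 61.87 : 12.76 : 0.88.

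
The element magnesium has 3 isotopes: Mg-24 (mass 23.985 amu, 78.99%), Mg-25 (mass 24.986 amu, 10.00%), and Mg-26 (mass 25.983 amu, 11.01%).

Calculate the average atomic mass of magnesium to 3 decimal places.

Average mass = Σ (abundance × isotope mass) = 0.7899 × 23.985 + 0.1000 × 24.986 + 0.1101 × 25.983
= 18.9458 + 2.4986 + 2.8607 = 24.3051 amu

24.305 amu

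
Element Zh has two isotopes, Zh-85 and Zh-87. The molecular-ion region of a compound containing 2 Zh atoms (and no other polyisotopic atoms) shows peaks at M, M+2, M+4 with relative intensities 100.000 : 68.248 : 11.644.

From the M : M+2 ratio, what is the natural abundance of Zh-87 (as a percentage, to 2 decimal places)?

25.44%

Write p for the Zh-85 fraction. I(M+2)/I(M) = [C(2,1)·p^1·(1−p)] / p^2 = 2·(1−p)/p = 68.248/100.000 = 0.6825
(1−p)/p = 0.6825/2 = 0.3412  ⇒  p = 1/(1 + 0.3412) = 0.7456
Zh-85: 74.56%, Zh-87: 25.44%.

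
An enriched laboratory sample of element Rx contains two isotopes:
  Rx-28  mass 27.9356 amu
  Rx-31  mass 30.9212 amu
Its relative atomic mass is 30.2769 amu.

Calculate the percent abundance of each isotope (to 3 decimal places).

Rx-28: 21.580%, Rx-31: 78.420%

Let x be the fractional abundance of Rx-28; then Rx-31 has abundance 1 − x.
27.9356·x + 30.9212·(1 − x) = 30.2769
(27.9356 − 30.9212)·x = 30.2769 − 30.9212
x = -0.6443 / -2.9856 = 0.21580 → 21.580% Rx-28, 78.420% Rx-31.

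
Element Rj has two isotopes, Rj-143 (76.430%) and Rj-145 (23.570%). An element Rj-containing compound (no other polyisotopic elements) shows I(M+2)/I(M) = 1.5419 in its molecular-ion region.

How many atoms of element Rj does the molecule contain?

5

For n independent Rj atoms, I(M+2)/I(M) = n · (abundance Rj-145) / (abundance Rj-143) = n · 0.23570/0.76430.
n = 1.5419 × 0.76430/0.23570 = 5.00 ≈ 5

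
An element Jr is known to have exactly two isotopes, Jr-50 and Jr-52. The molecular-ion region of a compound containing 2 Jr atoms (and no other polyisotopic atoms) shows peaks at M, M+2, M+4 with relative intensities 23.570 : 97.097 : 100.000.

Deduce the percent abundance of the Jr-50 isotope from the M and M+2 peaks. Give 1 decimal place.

Write p for the Jr-50 fraction. I(M+2)/I(M) = [C(2,1)·p^1·(1−p)] / p^2 = 2·(1−p)/p = 97.097/23.570 = 4.1195
(1−p)/p = 4.1195/2 = 2.0598  ⇒  p = 1/(1 + 2.0598) = 0.3268
Jr-50: 32.7%, Jr-52: 67.3%.

32.7%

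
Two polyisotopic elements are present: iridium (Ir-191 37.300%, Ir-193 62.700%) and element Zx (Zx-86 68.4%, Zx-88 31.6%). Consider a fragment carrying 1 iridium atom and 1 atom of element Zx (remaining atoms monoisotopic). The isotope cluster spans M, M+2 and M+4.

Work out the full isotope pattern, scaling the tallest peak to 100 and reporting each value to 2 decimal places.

46.66 : 100.00 : 36.24

Iridium pattern (n=1): 0.3730 : 0.6270
Element Zx pattern (n=1): 0.6840 : 0.3160
Convolve the two distributions (both contribute in 2-u steps):
  M: 0.3730×0.6840 = 0.255132
  M+2: 0.3730×0.3160 + 0.6270×0.6840 = 0.546736
  M+4: 0.6270×0.3160 = 0.198132
Scale to base peak (0.546736) = 100: 46.66 : 100.00 : 36.24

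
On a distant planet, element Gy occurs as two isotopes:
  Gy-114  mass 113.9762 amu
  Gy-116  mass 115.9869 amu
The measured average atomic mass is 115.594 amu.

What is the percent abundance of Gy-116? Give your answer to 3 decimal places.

Writing the weighted mean with unknown fraction x of Gy-114:
113.9762·x + 115.9869·(1 − x) = 115.594
(113.9762 − 115.9869)·x = 115.594 − 115.9869
x = -0.3929 / -2.0107 = 0.19540 → 19.540% Gy-114, 80.460% Gy-116.

80.460%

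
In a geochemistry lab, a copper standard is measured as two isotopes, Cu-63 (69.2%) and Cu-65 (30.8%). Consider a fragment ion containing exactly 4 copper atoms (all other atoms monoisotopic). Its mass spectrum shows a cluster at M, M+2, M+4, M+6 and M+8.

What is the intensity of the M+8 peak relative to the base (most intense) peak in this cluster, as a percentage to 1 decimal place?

2.2%

(0.692 + 0.308)^4 gives M 0.2293, M+2 0.4083, M+4 0.2726, M+6 0.0809, M+8 0.0090; the largest is M+2.
P(M+2) = C(4,1) × 0.692^3 × 0.308^1 = 4 × 0.33137389 × 0.3080 = 0.408253 (base)
P(M+8) = C(4,4) × 0.692^0 × 0.308^4 = 1 × 1.0000 × 0.00899918 = 0.008999
Relative intensity = 0.008999 / 0.408253 × 100 = 2.2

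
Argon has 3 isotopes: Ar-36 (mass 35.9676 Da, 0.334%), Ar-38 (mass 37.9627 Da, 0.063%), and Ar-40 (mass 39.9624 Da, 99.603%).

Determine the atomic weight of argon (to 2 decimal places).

39.95 Da

Ar = Σ fᵢ·mᵢ = 0.00334 × 35.9676 + 0.00063 × 37.9627 + 0.99603 × 39.9624
= 0.12013 + 0.02392 + 39.80375 = 39.94780 Da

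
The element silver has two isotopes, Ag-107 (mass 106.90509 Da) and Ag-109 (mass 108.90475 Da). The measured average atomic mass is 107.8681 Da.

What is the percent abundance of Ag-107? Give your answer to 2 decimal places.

51.84%

With x = fraction of Ag-107 (so Ag-109 is 1 − x):
106.90509·x + 108.90475·(1 − x) = 107.8681
(106.90509 − 108.90475)·x = 107.8681 − 108.90475
x = -1.03665 / -1.99966 = 0.51841 → 51.84% Ag-107, 48.16% Ag-109.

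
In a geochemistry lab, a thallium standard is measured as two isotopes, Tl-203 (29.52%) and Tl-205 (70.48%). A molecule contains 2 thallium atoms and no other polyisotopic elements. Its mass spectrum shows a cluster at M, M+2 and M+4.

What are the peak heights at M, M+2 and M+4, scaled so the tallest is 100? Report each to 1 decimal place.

17.5 : 83.8 : 100.0

Expanding (0.2952 + 0.7048)^2:
P(M) = 0.2952^2 = 0.087143
P(M+2) = 2 × 0.2952^1 × 0.7048^1 = 0.416114
P(M+4) = 0.7048^2 = 0.496743
The M+4 peak is largest (0.496743); scaling to 100 gives 17.5 : 83.8 : 100.0.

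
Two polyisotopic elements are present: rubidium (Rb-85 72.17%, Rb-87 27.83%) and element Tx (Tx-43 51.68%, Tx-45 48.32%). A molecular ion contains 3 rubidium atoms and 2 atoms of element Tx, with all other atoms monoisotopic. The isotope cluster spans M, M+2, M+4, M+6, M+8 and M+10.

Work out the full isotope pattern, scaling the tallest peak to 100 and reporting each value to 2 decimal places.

28.71 : 86.89 : 100.00 : 54.62 : 14.27 : 1.44

Rubidium pattern (n=3): 0.37589809 : 0.43485841 : 0.16768892 : 0.02155458
Element Tx pattern (n=2): 0.26708224 : 0.49943552 : 0.23348224
Convolve the two distributions (both contribute in 2-u steps):
  M: 0.37589809×0.26708224 = 0.100396
  M+2: 0.37589809×0.49943552 + 0.43485841×0.26708224 = 0.303880
  M+4: 0.37589809×0.23348224 + 0.43485841×0.49943552 + 0.16768892×0.26708224 = 0.349736
  M+6: 0.43485841×0.23348224 + 0.16768892×0.49943552 + 0.02155458×0.26708224 = 0.191038
  M+8: 0.16768892×0.23348224 + 0.02155458×0.49943552 = 0.049918
  M+10: 0.02155458×0.23348224 = 0.005033
Scale to base peak (0.349736) = 100: 28.71 : 86.89 : 100.00 : 54.62 : 14.27 : 1.44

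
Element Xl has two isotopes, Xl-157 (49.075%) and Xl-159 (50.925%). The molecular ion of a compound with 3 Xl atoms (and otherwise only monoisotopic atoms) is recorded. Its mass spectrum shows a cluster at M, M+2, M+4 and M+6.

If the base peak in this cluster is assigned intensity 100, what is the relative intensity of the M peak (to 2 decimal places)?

30.96

(0.49075 + 0.50925)^3 gives M 0.1182, M+2 0.3679, M+4 0.3818, M+6 0.1321; the largest is M+4.
P(M+4) = C(3,2) × 0.49075^1 × 0.50925^2 = 3 × 0.49075 × 0.25933556 = 0.381807 (base)
P(M) = C(3,0) × 0.49075^3 × 0.50925^0 = 1 × 0.11819005 × 1.0000 = 0.118190
Relative intensity = 0.118190 / 0.381807 × 100 = 30.96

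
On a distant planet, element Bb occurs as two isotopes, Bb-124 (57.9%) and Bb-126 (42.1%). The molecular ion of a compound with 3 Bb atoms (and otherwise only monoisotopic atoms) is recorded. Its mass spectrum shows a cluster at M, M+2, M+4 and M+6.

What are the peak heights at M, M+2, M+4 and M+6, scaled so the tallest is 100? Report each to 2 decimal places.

Each Bb atom is independently Bb-124 (p = 0.579) or Bb-126 (q = 0.421); the cluster is the binomial expansion (p + q)^3.
P(M) = 0.579^3 = 0.194105
P(M+2) = 3 × 0.579^2 × 0.421^1 = 0.423409
P(M+4) = 3 × 0.579^1 × 0.421^2 = 0.307868
P(M+6) = 0.421^3 = 0.074618
The M+2 peak is largest (0.423409); scaling to 100 gives 45.84 : 100.00 : 72.71 : 17.62.

45.84 : 100.00 : 72.71 : 17.62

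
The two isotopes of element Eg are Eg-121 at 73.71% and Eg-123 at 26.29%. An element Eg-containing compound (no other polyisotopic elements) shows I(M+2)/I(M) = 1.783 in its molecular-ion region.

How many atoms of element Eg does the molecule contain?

5

For n independent Eg atoms, I(M+2)/I(M) = n · (abundance Eg-123) / (abundance Eg-121) = n · 0.2629/0.7371.
n = 1.783 × 0.7371/0.2629 = 5.00 ≈ 5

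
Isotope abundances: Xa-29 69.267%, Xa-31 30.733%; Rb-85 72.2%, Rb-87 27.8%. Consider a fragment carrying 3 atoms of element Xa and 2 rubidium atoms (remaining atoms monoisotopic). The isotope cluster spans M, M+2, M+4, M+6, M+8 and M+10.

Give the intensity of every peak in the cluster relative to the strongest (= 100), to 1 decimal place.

47.6 : 100.0 : 83.9 : 35.2 : 7.4 : 0.6

Element Xa pattern (n=3): 0.33233734 : 0.44236318 : 0.19627164 : 0.02902785
Rubidium pattern (n=2): 0.521284 : 0.401432 : 0.077284
Convolve the two distributions (both contribute in 2-u steps):
  M: 0.33233734×0.521284 = 0.173242
  M+2: 0.33233734×0.401432 + 0.44236318×0.521284 = 0.364008
  M+4: 0.33233734×0.077284 + 0.44236318×0.401432 + 0.19627164×0.521284 = 0.305576
  M+6: 0.44236318×0.077284 + 0.19627164×0.401432 + 0.02902785×0.521284 = 0.128109
  M+8: 0.19627164×0.077284 + 0.02902785×0.401432 = 0.026821
  M+10: 0.02902785×0.077284 = 0.002243
Scale to base peak (0.364008) = 100: 47.6 : 100.0 : 83.9 : 35.2 : 7.4 : 0.6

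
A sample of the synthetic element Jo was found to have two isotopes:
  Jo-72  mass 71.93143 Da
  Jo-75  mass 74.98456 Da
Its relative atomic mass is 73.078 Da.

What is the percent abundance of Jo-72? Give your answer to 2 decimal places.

62.45%

Writing the weighted mean with unknown fraction x of Jo-72:
71.93143·x + 74.98456·(1 − x) = 73.078
(71.93143 − 74.98456)·x = 73.078 − 74.98456
x = -1.90656 / -3.05313 = 0.62446 → 62.45% Jo-72, 37.55% Jo-75.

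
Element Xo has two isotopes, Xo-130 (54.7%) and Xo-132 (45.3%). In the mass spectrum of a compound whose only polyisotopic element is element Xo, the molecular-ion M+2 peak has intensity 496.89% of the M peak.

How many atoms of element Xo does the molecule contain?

6

For n independent Xo atoms, I(M+2)/I(M) = n · (abundance Xo-132) / (abundance Xo-130) = n · 0.453/0.547.
n = 4.9689 × 0.547/0.453 = 6.00 ≈ 6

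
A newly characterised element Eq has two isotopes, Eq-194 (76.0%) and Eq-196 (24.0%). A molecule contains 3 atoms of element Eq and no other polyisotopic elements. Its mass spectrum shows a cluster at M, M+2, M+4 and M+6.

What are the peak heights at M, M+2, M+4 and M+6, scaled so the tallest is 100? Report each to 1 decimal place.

Expanding (0.760 + 0.240)^3:
P(M) = 0.760^3 = 0.438976
P(M+2) = 3 × 0.760^2 × 0.240^1 = 0.415872
P(M+4) = 3 × 0.760^1 × 0.240^2 = 0.131328
P(M+6) = 0.240^3 = 0.013824
The M peak is largest (0.438976); scaling to 100 gives 100.0 : 94.7 : 29.9 : 3.1.

100.0 : 94.7 : 29.9 : 3.1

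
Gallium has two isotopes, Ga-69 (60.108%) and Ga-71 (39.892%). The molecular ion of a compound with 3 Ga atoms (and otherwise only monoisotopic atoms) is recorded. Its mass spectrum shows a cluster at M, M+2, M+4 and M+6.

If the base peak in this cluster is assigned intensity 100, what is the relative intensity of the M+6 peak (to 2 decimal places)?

14.68

Term probabilities: M 0.2172, M+2 0.4324, M+4 0.2870, M+6 0.0635. Base peak = M+2.
P(M+2) = C(3,1) × 0.60108^2 × 0.39892^1 = 3 × 0.36129717 × 0.39892 = 0.432386 (base)
P(M+6) = C(3,3) × 0.60108^0 × 0.39892^3 = 1 × 1.0000 × 0.063483 = 0.063483
Relative intensity = 0.063483 / 0.432386 × 100 = 14.68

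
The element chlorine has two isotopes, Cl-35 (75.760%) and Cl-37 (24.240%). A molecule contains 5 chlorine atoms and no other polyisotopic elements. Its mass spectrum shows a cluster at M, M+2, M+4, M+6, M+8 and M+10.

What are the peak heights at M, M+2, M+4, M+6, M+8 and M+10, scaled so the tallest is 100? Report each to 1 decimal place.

The 5 Cl atoms are independent, so intensities follow the terms of (0.75760 + 0.24240)^5.
P(M) = 0.75760^5 = 0.249574
P(M+2) = 5 × 0.75760^4 × 0.24240^1 = 0.399266
P(M+4) = 10 × 0.75760^3 × 0.24240^2 = 0.255497
P(M+6) = 10 × 0.75760^2 × 0.24240^3 = 0.081748
P(M+8) = 5 × 0.75760^1 × 0.24240^4 = 0.013078
P(M+10) = 0.24240^5 = 0.000837
The M+2 peak is largest (0.399266); scaling to 100 gives 62.5 : 100.0 : 64.0 : 20.5 : 3.3 : 0.2.

62.5 : 100.0 : 64.0 : 20.5 : 3.3 : 0.2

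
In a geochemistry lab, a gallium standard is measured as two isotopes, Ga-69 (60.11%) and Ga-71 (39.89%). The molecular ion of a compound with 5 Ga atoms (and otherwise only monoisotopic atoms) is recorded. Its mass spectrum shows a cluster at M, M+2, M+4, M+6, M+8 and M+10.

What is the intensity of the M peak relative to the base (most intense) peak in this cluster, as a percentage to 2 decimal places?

22.71%

Term probabilities: M 0.0785, M+2 0.2604, M+4 0.3456, M+6 0.2293, M+8 0.0761, M+10 0.0101. Base peak = M+4.
P(M+4) = C(5,2) × 0.6011^3 × 0.3989^2 = 10 × 0.21719018 × 0.15912121 = 0.345596 (base)
P(M) = C(5,0) × 0.6011^5 × 0.3989^0 = 1 × 0.07847542 × 1.0000 = 0.078475
Relative intensity = 0.078475 / 0.345596 × 100 = 22.71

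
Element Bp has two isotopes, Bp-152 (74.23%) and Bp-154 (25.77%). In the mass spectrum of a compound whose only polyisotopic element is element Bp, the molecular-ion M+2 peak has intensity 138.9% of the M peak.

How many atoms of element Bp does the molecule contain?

For n independent Bp atoms, I(M+2)/I(M) = n · (abundance Bp-154) / (abundance Bp-152) = n · 0.2577/0.7423.
n = 1.389 × 0.7423/0.2577 = 4.00 ≈ 4

4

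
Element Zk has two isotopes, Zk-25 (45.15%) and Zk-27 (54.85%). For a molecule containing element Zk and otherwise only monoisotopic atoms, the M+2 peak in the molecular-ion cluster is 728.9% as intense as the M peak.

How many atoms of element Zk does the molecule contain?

The M+2/M ratio from n Zk atoms is n · q/p = n · 0.5485/0.4515.
n = 7.289 × 0.4515/0.5485 = 6.00 ≈ 6

6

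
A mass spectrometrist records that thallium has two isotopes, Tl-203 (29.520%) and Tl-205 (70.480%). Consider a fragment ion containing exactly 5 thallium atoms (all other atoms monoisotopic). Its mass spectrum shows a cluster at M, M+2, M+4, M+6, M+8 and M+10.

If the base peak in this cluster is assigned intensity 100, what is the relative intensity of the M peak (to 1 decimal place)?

0.6

Binomial terms of (0.29520 + 0.70480)^5: M 0.0022, M+2 0.0268, M+4 0.1278, M+6 0.3051, M+8 0.3642, M+10 0.1739 → M+8 is the base peak.
P(M+8) = C(5,4) × 0.29520^1 × 0.70480^4 = 5 × 0.2952 × 0.24675365 = 0.364208 (base)
P(M) = C(5,0) × 0.29520^5 × 0.70480^0 = 1 × 0.00224172 × 1.0000 = 0.002242
Relative intensity = 0.002242 / 0.364208 × 100 = 0.6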